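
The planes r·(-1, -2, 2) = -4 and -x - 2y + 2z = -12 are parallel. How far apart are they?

8/3

With common normal n = (-1, -2, 2) (|n| = 3), the distance is |(-4) − (-12)|/|n| = 8/3.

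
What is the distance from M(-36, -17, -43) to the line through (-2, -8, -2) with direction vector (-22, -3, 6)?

Direction vector d = (-22, -3, 6).
AP = (-34, -9, -41), and AP × d = (-177, 1106, -96).
|AP × d|² = 1263781 and |d|² = 529, so the distance is √(1263781/529) = √2389.

√2389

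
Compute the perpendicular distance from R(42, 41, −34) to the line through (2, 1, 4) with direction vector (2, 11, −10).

6√29

Direction vector d = (2, 11, −10).
AP = (40, 40, −38), and AP × d = (18, 324, 360).
|AP × d|² = 234900 and |d|² = 225, so the distance is √(234900/225) = √1044 = 6√29.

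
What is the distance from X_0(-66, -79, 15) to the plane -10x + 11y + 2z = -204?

d = |(-10)·(-66) + 11·(-79) + 2·15 − (-204)| / √(100 + 121 + 4) = |25| / 15 = 5/3.

5/3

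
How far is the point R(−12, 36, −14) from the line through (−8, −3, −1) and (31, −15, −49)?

√1706

A direction vector is d = (39, −12, −48).
AP = (−4, 39, −13), and AP × d = (−2028, −699, −1473).
|AP × d|² = 6771114 and |d|² = 3969, so the distance is √(6771114/3969) = √1706.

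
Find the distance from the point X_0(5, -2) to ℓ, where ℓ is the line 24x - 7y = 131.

The normal to the line is n = (24, -7) with |n| = 25.
|n·X_0 − 131| = |134 − 131| = 3, so the distance is 3/25.

3/25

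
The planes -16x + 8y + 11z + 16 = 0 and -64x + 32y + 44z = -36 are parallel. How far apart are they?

1/3

Divide the second equation by 4 to match normals: -16x + 8y + 11z = -9.
With common normal n = (-16, 8, 11) (|n| = 21), the distance is |(-16) − (-9)|/|n| = 7/21 = 1/3.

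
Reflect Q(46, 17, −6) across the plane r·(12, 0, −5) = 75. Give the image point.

n = (12, 0, −5), |n|² = 169, n·Q − 75 = 507, so t = 507/169 = 3.
Foot F = Q − 3·n = (10, 17, 9); the reflection is 2F − Q = (−26, 17, 24).

(-26, 17, 24)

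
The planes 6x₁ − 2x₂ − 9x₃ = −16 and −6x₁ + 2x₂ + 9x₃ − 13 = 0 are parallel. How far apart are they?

Divide the second equation by -1 to match normals: 6x₁ − 2x₂ − 9x₃ = -13.
Both planes have normal n = (6, −2, −9), |n| = 11. Any point on the first plane is at distance |(-13) − (-16)|/|n| = 3/11 from the second.

3/11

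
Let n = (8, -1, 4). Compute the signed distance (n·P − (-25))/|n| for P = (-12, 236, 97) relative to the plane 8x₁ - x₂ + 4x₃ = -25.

9

n·P − (-25) = 81.
|n| = 9, so the signed distance is 81/9 = 9.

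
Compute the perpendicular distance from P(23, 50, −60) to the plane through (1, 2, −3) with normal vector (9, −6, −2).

The plane has equation n·(r − (1, 2, −3)) = 0, i.e. n·r = 3.
Then n·(23, 50, −60) − 3 = 24.
|n| = √(81 + 36 + 4) = 11, so the distance is |24|/11 = 24/11.

24/11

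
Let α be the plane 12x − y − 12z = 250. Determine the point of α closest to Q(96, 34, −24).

n = (12, −1, −12), |n|² = 289, and n·Q − 250 = 1156.
t = 1156/289 = 4, so the foot is Q − t·n = (96, 34, −24) − 4·(12, −1, −12) = (48, 38, 24).

(48, 38, 24)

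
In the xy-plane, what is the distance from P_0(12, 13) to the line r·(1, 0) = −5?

17

The normal to the line is n = (1, 0) with |n| = 1.
|n·P_0 − (-5)| = |12 − (-5)| = 17, so the distance is 17/1 = 17.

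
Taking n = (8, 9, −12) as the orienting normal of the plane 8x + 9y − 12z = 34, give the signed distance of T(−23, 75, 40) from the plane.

n·T − 34 = -23.
|n| = 17, so the signed distance is -23/17.

-23/17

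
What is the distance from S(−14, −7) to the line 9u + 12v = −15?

13

The normal to the line is n = (9, 12) with |n| = 15.
|n·S − (-15)| = |-210 − (-15)| = 195, so the distance is 195/15 = 13.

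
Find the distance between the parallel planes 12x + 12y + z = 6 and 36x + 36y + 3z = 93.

25/17

Divide the second equation by 3 to match normals: 12x + 12y + z = 31.
With common normal n = (12, 12, 1) (|n| = 17), the distance is |6 − 31|/|n| = 25/17.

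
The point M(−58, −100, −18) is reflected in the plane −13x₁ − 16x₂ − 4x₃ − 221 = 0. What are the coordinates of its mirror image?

(72, 60, 22)

n = (−13, −16, −4), |n|² = 441, n·M − 221 = 2205, so t = 2205/441 = 5.
Foot F = M − 5·n = (7, −20, 2); the reflection is 2F − M = (72, 60, 22).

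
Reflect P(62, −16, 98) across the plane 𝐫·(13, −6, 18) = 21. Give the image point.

With n = (13, −6, 18), the signed offset is (n·P − 21)/|n|² = 2645/529 = 5.
P' = P − 2t·n = (62, −16, 98) − 10·(13, −6, 18) = (−68, 44, −82).

(-68, 44, -82)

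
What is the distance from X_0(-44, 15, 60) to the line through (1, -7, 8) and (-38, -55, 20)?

A direction vector is d = (-39, -48, 12).
AP = (-45, 22, 52); AP·d = 1323, |AP|² = 5213, |d|² = 3969.
distance² = |AP|² − (AP·d)²/|d|² = 5213 − 1750329/3969 = 4772, so the distance is 2√1193.

2√1193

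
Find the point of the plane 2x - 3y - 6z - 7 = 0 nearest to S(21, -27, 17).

(143/7, -183/7, 131/7)

n = (2, -3, -6), |n|² = 49, and n·S − 7 = 14.
t = 14/49 = 2/7, so the foot is S − t·n = (21, -27, 17) − (2/7)·(2, -3, -6) = (143/7, -183/7, 131/7).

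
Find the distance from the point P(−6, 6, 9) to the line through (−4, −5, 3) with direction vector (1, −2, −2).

√17

Direction vector d = (1, −2, −2).
AP = (−2, 11, 6); AP·d = -36, |AP|² = 161, |d|² = 9.
distance² = |AP|² − (AP·d)²/|d|² = 161 − 1296/9 = 17, so the distance is √17.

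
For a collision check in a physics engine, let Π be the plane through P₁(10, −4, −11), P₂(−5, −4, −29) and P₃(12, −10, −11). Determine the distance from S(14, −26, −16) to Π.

P₁P₂ = (−15, 0, −18) and P₁P₃ = (2, −6, 0), so a normal is n = P₁P₂ × P₁P₃ = (−108, −36, 90).
d = |(-108)·14 + (-36)·(-26) + 90·(-16) − (-1926)| / √(11664 + 1296 + 8100) = |-90| / (18√65) = 5/√65.

√65/13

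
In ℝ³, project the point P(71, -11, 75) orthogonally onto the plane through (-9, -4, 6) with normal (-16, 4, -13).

(-9, 9, 10)

n = (-16, 4, -13), |n|² = 441, and n·P − 50 = -2205.
t = -2205/441 = -5, so the foot is P − t·n = (71, -11, 75) − (-5)·(-16, 4, -13) = (-9, 9, 10).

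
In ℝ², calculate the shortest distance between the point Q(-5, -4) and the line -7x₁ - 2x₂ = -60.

103√53/53

d = |(-7)·(-5) + (-2)·(-4) − (-60)| / √(49 + 4) = |103|/√53 = 103/√53.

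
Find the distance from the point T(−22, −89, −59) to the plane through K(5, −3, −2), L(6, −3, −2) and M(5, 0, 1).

29√2/2

KL = (1, 0, 0) and KM = (0, 3, 3), so a normal is n = KL × KM = (0, −3, 3).
d = |(-3)·(-89) + 3·(-59) − 3| / √(0 + 9 + 9) = |87| / (3√2) = 29√2/2.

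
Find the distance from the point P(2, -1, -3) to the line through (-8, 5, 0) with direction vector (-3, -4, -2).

Direction vector d = (-3, -4, -2).
AP = (10, -6, -3), and AP × d = (0, 29, -58).
|AP × d|² = 4205 and |d|² = 29, so the distance is √(4205/29) = √145.

√145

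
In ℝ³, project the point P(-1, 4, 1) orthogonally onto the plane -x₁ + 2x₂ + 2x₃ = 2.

(0, 2, -1)

n = (-1, 2, 2), |n|² = 9, and n·P − 2 = 9.
t = 9/9 = 1, so the foot is P − t·n = (-1, 4, 1) − 1·(-1, 2, 2) = (0, 2, -1).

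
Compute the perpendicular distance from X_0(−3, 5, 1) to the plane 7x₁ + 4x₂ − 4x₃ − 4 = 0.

Normal vector n = (7, 4, −4), and n·(−3, 5, 1) − 4 = −9.
|n| = √(49 + 16 + 16) = 9, so the distance is |-9|/9 = 1.

1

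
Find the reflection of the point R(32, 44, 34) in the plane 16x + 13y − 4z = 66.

n = (16, 13, −4), |n|² = 441, n·R − 66 = 882, so t = 882/441 = 2.
Foot F = R − 2·n = (0, 18, 42); the reflection is 2F − R = (−32, −8, 50).

(-32, -8, 50)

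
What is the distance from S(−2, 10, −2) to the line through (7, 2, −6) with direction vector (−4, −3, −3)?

√161

Direction vector d = (−4, −3, −3).
AP = (−9, 8, 4); AP·d = 0, |AP|² = 161, |d|² = 34.
distance² = |AP|² − (AP·d)²/|d|² = 161 − 0/34 = 161, so the distance is √161.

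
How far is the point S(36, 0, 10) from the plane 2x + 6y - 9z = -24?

n = (2, 6, -9); n·P − (-24) = 6; |n| = 11; distance = 6/11.

6/11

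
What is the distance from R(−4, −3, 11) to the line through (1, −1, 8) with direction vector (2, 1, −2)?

√2

Direction vector d = (2, 1, −2).
AP = (−5, −2, 3); AP·d = -18, |AP|² = 38, |d|² = 9.
distance² = |AP|² − (AP·d)²/|d|² = 38 − 324/9 = 2, so the distance is √2.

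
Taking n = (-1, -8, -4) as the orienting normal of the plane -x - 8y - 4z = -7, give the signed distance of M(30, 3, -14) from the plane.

1

n·M − (-7) = 9.
|n| = 9, so the signed distance is 9/9 = 1.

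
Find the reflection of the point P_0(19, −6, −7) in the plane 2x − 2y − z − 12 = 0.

(-1, 14, 3)

n = (2, −2, −1), |n|² = 9, n·P_0 − 12 = 45, so t = 45/9 = 5.
Foot F = P_0 − 5·n = (9, 4, −2); the reflection is 2F − P_0 = (−1, 14, 3).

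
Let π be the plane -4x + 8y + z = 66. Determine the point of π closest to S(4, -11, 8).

n = (-4, 8, 1), |n|² = 81, and n·S − 66 = -162.
t = -162/81 = -2, so the foot is S − t·n = (4, -11, 8) − (-2)·(-4, 8, 1) = (-4, 5, 10).

(-4, 5, 10)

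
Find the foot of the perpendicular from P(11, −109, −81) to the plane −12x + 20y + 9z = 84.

n = (−12, 20, 9), |n|² = 625, and n·P − 84 = -3125.
t = -3125/625 = -5, so the foot is P − t·n = (11, −109, −81) − (-5)·(−12, 20, 9) = (−49, −9, −36).

(-49, -9, -36)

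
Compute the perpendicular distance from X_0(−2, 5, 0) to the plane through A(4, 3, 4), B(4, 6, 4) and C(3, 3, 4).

4

AB = (0, 3, 0) and AC = (−1, 0, 0), so a normal is n = AB × AC = (0, 0, 3).
d = |3·0 − 12| / √(0 + 0 + 9) = |-12| / 3 = 4.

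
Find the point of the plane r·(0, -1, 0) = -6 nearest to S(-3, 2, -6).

n = (0, -1, 0), |n|² = 1, and n·S − (-6) = 4.
t = 4/1 = 4, so the foot is S − t·n = (-3, 2, -6) − 4·(0, -1, 0) = (-3, 6, -6).

(-3, 6, -6)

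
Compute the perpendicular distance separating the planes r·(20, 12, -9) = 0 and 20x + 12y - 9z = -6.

6/25

With common normal n = (20, 12, -9) (|n| = 25), the distance is |0 − (-6)|/|n| = 6/25.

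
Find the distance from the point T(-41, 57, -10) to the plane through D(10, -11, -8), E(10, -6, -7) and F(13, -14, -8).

3√3

DE = (0, 5, 1) and DF = (3, -3, 0), so a normal is n = DE × DF = (3, 3, -15).
d = |3·(-41) + 3·57 + (-15)·(-10) − 117| / √(9 + 9 + 225) = |81| / (9√3) = 3√3.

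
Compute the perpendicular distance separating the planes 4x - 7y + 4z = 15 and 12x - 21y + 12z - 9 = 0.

Divide the second equation by 3 to match normals: 4x - 7y + 4z = 3.
With common normal n = (4, -7, 4) (|n| = 9), the distance is |15 − 3|/|n| = 12/9 = 4/3.

4/3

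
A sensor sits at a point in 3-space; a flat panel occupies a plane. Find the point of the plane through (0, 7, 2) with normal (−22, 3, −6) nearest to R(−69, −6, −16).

(-3, -15, 2)

The perpendicular from R has direction n = (−22, 3, −6): r = (−69, −6, −16) + λ(−22, 3, −6).
Substitute into the plane: n·(R + λn) = 9 gives 1596 + 529λ = 9, so λ = -3.
Foot = (−69, −6, −16) + (-3)·(−22, 3, −6) = (−3, −15, 2).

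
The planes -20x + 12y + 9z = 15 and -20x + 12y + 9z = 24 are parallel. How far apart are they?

With common normal n = (-20, 12, 9) (|n| = 25), the distance is |15 − 24|/|n| = 9/25.

9/25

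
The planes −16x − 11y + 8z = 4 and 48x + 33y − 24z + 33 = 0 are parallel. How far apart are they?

Divide the second equation by -3 to match normals: −16x − 11y + 8z = 11.
Both planes have normal n = (−16, −11, 8), |n| = 21. Any point on the first plane is at distance |11 − 4|/|n| = 7/21 = 1/3 from the second.

1/3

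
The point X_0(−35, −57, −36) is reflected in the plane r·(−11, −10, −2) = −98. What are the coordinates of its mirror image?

(75, 43, -16)

n = (−11, −10, −2), |n|² = 225, n·X_0 − (-98) = 1125, so t = 1125/225 = 5.
Foot F = X_0 − 5·n = (20, −7, −26); the reflection is 2F − X_0 = (75, 43, −16).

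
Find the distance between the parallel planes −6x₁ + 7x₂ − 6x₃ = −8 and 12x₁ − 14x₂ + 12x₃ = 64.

Divide the second equation by -2 to match normals: −6x₁ + 7x₂ − 6x₃ = -32.
Both planes have normal n = (−6, 7, −6), |n| = 11. Any point on the first plane is at distance |(-32) − (-8)|/|n| = 24/11 from the second.

24/11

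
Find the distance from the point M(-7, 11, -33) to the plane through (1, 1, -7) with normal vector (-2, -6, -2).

The plane has equation n·(r − (1, 1, -7)) = 0, i.e. n·r = 6.
n = (-2, -6, -2); n·P − 6 = 8; |n| = 2√11; distance = 8/(2√11) = 4√11/11.

4√11/11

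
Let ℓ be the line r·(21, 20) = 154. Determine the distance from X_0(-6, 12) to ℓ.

40/29

The normal to the line is n = (21, 20) with |n| = 29.
|n·X_0 − 154| = |114 − 154| = 40, so the distance is 40/29.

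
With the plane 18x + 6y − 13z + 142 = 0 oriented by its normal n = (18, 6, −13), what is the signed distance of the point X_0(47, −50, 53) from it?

-1/23

n·X_0 − (-142) = -1.
|n| = 23, so the signed distance is -1/23.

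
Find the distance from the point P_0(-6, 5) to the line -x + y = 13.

d = |(-1)·(-6) + 1·5 − 13| / √(1 + 1) = |-2|/√2 = √2.

√2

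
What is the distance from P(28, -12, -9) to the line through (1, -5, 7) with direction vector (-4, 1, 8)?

Direction vector d = (-4, 1, 8).
AP = (27, -7, -16); AP·d = -243, |AP|² = 1034, |d|² = 81.
distance² = |AP|² − (AP·d)²/|d|² = 1034 − 59049/81 = 305, so the distance is √305.

√305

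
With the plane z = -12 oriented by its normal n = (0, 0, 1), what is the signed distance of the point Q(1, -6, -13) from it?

-1

n·Q − (-12) = -1.
|n| = 1, so the signed distance is -1/1 = -1.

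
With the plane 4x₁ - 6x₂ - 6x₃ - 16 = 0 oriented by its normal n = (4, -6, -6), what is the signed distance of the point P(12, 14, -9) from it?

√22/22

n·P − 16 = 2.
|n| = 2√22, so the signed distance is √22/22.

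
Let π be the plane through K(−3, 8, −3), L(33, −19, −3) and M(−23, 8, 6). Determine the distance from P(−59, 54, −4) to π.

28/25

KL = (36, −27, 0) and KM = (−20, 0, 9), so a normal is n = KL × KM = (−243, −324, −540).
Then n·(−59, 54, −4) − (−243) = −756.
|n| = √(59049 + 104976 + 291600) = 675, so the distance is |-756|/675 = 28/25.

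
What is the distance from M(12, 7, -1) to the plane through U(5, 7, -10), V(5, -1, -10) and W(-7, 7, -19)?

3

UV = (0, -8, 0) and UW = (-12, 0, -9), so a normal is n = UV × UW = (72, 0, -96).
Then n·(12, 7, -1) - 1320 = -360.
|n| = √(5184 + 0 + 9216) = 120, so the distance is |-360|/120 = 3.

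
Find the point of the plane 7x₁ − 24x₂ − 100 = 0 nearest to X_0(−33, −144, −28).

(-68, -24, -28)

n = (7, −24, 0), |n|² = 625, and n·X_0 − 100 = 3125.
t = 3125/625 = 5, so the foot is X_0 − t·n = (−33, −144, −28) − 5·(7, −24, 0) = (−68, −24, −28).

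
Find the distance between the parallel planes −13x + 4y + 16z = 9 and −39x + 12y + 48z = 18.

1/7

Divide the second equation by 3 to match normals: −13x + 4y + 16z = 6.
With common normal n = (−13, 4, 16) (|n| = 21), the distance is |9 − 6|/|n| = 3/21 = 1/7.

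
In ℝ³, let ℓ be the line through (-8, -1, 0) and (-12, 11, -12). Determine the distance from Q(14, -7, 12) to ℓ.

A direction vector is d = (-4, 12, -12).
AP = (22, -6, 12), and AP × d = (-72, 216, 240).
|AP × d|² = 109440 and |d|² = 304, so the distance is √(109440/304) = √360 = 6√10.

6√10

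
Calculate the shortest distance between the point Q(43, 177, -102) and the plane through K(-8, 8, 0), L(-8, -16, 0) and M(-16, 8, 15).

KL = (0, -24, 0) and KM = (-8, 0, 15), so a normal is n = KL × KM = (-360, 0, -192).
Then n·(43, 177, -102) - 2880 = 1224.
|n| = √(129600 + 0 + 36864) = 408, so the distance is |1224|/408 = 3.

3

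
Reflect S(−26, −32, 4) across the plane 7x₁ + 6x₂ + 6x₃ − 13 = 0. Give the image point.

(16, 4, 40)

With n = (7, 6, 6), the signed offset is (n·S − 13)/|n|² = -363/121 = -3.
S' = S − 2t·n = (−26, −32, 4) − (-6)·(7, 6, 6) = (16, 4, 40).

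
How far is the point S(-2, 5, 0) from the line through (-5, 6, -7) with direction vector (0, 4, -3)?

√34

Direction vector d = (0, 4, -3).
AP = (3, -1, 7); AP·d = -25, |AP|² = 59, |d|² = 25.
distance² = |AP|² − (AP·d)²/|d|² = 59 − 625/25 = 34, so the distance is √34.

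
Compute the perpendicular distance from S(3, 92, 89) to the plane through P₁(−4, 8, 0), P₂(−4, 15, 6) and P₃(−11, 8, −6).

P₁P₂ = (0, 7, 6) and P₁P₃ = (−7, 0, −6), so a normal is n = P₁P₂ × P₁P₃ = (−42, −42, 49).
Then n·(3, 92, 89) − (−168) = 539.
|n| = √(1764 + 1764 + 2401) = 77, so the distance is |539|/77 = 7.

7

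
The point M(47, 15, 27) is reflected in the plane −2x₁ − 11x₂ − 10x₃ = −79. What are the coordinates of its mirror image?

(39, -29, -13)

With n = (−2, −11, −10), the signed offset is (n·M − (-79))/|n|² = -450/225 = -2.
M' = M − 2t·n = (47, 15, 27) − (-4)·(−2, −11, −10) = (39, −29, −13).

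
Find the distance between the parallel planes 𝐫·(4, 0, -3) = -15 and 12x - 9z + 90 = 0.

Divide the second equation by 3 to match normals: 4x - 3z = -30.
With common normal n = (4, 0, -3) (|n| = 5), the distance is |(-15) − (-30)|/|n| = 15/5 = 3.

3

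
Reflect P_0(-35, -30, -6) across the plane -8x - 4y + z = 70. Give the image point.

(29, 2, -14)

With n = (-8, -4, 1), the signed offset is (n·P_0 − 70)/|n|² = 324/81 = 4.
P_0' = P_0 − 2t·n = (-35, -30, -6) − 8·(-8, -4, 1) = (29, 2, -14).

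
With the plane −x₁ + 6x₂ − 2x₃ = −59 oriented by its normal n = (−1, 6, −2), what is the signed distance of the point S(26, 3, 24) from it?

3/√41

n·S − (-59) = 3.
|n| = √41, so the signed distance is 3/√41.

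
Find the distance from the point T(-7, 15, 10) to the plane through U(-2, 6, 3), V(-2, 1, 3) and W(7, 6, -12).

UV = (0, -5, 0) and UW = (9, 0, -15), so a normal is n = UV × UW = (75, 0, 45).
d = |75·(-7) + 45·10 − (-15)| / √(5625 + 0 + 2025) = |-60| / (15√34) = 4/√34.

4/√34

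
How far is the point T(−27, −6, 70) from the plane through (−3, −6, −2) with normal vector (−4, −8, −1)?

8/3

The plane has equation n·(r − (−3, −6, −2)) = 0, i.e. n·r = 62.
n = (−4, −8, −1); n·P − 62 = 24; |n| = 9; distance = 24/9 = 8/3.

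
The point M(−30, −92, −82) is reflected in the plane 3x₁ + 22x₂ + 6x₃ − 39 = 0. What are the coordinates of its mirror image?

n = (3, 22, 6), |n|² = 529, n·M − 39 = -2645, so t = -2645/529 = -5.
Foot F = M − (-5)·n = (−15, 18, −52); the reflection is 2F − M = (0, 128, −22).

(0, 128, -22)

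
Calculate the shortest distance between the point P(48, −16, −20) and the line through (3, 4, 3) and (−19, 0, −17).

A direction vector is d = (−22, −4, −20).
AP = (45, −20, −23), and AP × d = (308, 1406, −620).
|AP × d|² = 2456100 and |d|² = 900, so the distance is √(2456100/900) = √2729.

√2729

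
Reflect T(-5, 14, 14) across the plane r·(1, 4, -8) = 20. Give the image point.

(-3, 22, -2)

With n = (1, 4, -8), the signed offset is (n·T − 20)/|n|² = -81/81 = -1.
T' = T − 2t·n = (-5, 14, 14) − (-2)·(1, 4, -8) = (-3, 22, -2).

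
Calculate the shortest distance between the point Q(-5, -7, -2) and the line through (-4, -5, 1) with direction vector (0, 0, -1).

√5

Direction vector d = (0, 0, -1).
AP = (-1, -2, -3); AP·d = 3, |AP|² = 14, |d|² = 1.
distance² = |AP|² − (AP·d)²/|d|² = 14 − 9/1 = 5, so the distance is √5.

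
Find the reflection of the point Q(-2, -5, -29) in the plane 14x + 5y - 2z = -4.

With n = (14, 5, -2), the signed offset is (n·Q − (-4))/|n|² = 9/225 = 1/25.
Q' = Q − 2t·n = (-2, -5, -29) − (2/25)·(14, 5, -2) = (-78/25, -27/5, -721/25).

(-78/25, -27/5, -721/25)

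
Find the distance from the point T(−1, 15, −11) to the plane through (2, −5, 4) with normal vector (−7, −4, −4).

The plane has equation n·(r − (2, −5, 4)) = 0, i.e. n·r = -10.
Then n·(−1, 15, −11) − (−10) = 1.
|n| = √(49 + 16 + 16) = 9, so the distance is |1|/9 = 1/9.

1/9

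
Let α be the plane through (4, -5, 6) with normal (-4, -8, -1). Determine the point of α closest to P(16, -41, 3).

The perpendicular from P has direction n = (-4, -8, -1): r = (16, -41, 3) + λ(-4, -8, -1).
Substitute into the plane: n·(P + λn) = 18 gives 261 + 81λ = 18, so λ = -3.
Foot = (16, -41, 3) + (-3)·(-4, -8, -1) = (28, -17, 6).

(28, -17, 6)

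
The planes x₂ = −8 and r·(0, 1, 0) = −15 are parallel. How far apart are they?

With common normal n = (0, 1, 0) (|n| = 1), the distance is |(-8) − (-15)|/|n| = 7/1 = 7.

7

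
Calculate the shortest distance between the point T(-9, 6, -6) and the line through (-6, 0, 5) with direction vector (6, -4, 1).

√113

Direction vector d = (6, -4, 1).
AP = (-3, 6, -11), and AP × d = (-38, -63, -24).
|AP × d|² = 5989 and |d|² = 53, so the distance is √(5989/53) = √113.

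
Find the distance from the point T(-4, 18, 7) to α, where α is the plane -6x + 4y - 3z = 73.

2√61/61

d = |(-6)·(-4) + 4·18 + (-3)·7 − 73| / √(36 + 16 + 9) = |2| / √61 = 2/√61.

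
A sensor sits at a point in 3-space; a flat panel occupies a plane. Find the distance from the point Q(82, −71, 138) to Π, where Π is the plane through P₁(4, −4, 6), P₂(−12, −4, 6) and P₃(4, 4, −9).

P₁P₂ = (−16, 0, 0) and P₁P₃ = (0, 8, −15), so a normal is n = P₁P₂ × P₁P₃ = (0, −240, −128).
n = (0, −240, −128); n·P − 192 = -816; |n| = 272; distance = 816/272 = 3.

3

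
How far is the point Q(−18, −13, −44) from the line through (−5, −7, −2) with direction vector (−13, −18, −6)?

Direction vector d = (−13, −18, −6).
AP = (−13, −6, −42), and AP × d = (−720, 468, 156).
|AP × d|² = 761760 and |d|² = 529, so the distance is √(761760/529) = √1440 = 12√10.

12√10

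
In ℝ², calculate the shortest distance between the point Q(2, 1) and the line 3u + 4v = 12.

2/5

The normal to the line is n = (3, 4) with |n| = 5.
|n·Q − 12| = |10 − 12| = 2, so the distance is 2/5.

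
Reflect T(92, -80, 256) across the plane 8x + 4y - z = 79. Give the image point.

With n = (8, 4, -1), the signed offset is (n·T − 79)/|n|² = 81/81 = 1.
T' = T − 2t·n = (92, -80, 256) − 2·(8, 4, -1) = (76, -88, 258).

(76, -88, 258)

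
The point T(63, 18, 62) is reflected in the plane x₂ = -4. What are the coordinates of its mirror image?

(63, -26, 62)

n = (0, 1, 0), |n|² = 1, n·T − (-4) = 22, so t = 22/1 = 22.
Foot F = T − 22·n = (63, -4, 62); the reflection is 2F − T = (63, -26, 62).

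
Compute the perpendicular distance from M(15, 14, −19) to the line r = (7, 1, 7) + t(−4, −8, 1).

Direction vector d = (−4, −8, 1).
AP = (8, 13, −26); AP·d = -162, |AP|² = 909, |d|² = 81.
distance² = |AP|² − (AP·d)²/|d|² = 909 − 26244/81 = 585, so the distance is 3√65.

3√65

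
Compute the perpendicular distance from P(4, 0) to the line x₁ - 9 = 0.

The normal to the line is n = (1, 0) with |n| = 1.
|n·P − 9| = |4 − 9| = 5, so the distance is 5/1 = 5.

5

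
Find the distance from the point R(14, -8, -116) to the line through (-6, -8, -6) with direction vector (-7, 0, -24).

50

Direction vector d = (-7, 0, -24).
AP = (20, 0, -110); AP·d = 2500, |AP|² = 12500, |d|² = 625.
distance² = |AP|² − (AP·d)²/|d|² = 12500 − 6250000/625 = 2500, so the distance is 50.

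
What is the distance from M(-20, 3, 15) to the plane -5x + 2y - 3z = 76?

15/√38

n = (-5, 2, -3); n·P − 76 = -15; |n| = √38; distance = 15/√38.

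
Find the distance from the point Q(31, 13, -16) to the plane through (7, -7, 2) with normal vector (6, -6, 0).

2√2

The plane has equation n·(r − (7, -7, 2)) = 0, i.e. n·r = 84.
n = (6, -6, 0); n·P − 84 = 24; |n| = 6√2; distance = 24/(6√2) = 2√2.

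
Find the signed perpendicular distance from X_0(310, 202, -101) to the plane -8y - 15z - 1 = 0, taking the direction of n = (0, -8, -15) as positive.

n·X_0 − 1 = -102.
|n| = 17, so the signed distance is -102/17 = -6.

-6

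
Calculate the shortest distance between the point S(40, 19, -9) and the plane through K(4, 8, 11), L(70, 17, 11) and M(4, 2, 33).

KL = (66, 9, 0) and KM = (0, -6, 22), so a normal is n = KL × KM = (198, -1452, -396).
d = |198·40 + (-1452)·19 + (-396)·(-9) − (-15180)| / √(39204 + 2108304 + 156816) = |-924| / 1518 = 14/23.

14/23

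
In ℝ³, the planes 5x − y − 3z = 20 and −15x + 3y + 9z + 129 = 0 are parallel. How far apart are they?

Divide the second equation by -3 to match normals: 5x − y − 3z = 43.
With common normal n = (5, −1, −3) (|n| = √35), the distance is |20 − 43|/|n| = 23/√35.

23/√35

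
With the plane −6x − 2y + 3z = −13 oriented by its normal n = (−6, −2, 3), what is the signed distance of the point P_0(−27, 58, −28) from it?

n·P_0 − (-13) = -25.
|n| = 7, so the signed distance is -25/7.

-25/7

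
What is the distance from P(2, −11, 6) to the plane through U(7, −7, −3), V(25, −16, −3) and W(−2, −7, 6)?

UV = (18, −9, 0) and UW = (−9, 0, 9), so a normal is n = UV × UW = (−81, −162, −81).
Then n·(2, −11, 6) − 810 = 324.
|n| = √(6561 + 26244 + 6561) = 81√6, so the distance is |324|/(81√6) = 4/√6.

2√6/3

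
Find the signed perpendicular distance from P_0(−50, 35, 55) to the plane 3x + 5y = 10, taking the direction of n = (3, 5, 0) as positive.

n·P_0 − 10 = 15.
|n| = √34, so the signed distance is 15/√34.

15/√34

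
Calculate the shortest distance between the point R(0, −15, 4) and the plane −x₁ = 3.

n = (−1, 0, 0); n·P − 3 = -3; |n| = 1; distance = 3/1 = 3.

3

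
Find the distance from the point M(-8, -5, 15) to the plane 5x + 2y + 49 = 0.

Normal vector n = (5, 2, 0), and n·(-8, -5, 15) - (-49) = -1.
|n| = √(25 + 4 + 0) = √29, so the distance is |-1|/√29 = √29/29.

1/√29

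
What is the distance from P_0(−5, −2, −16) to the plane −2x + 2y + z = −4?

Normal vector n = (−2, 2, 1), and n·(−5, −2, −16) − (−4) = −6.
|n| = √(4 + 4 + 1) = 3, so the distance is |-6|/3 = 2.

2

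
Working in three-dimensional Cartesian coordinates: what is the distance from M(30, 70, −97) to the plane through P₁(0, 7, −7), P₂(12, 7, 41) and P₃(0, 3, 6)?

P₁P₂ = (12, 0, 48) and P₁P₃ = (0, −4, 13), so a normal is n = P₁P₂ × P₁P₃ = (192, −156, −48).
d = |192·30 + (-156)·70 + (-48)·(-97) − (-756)| / √(36864 + 24336 + 2304) = |252| / 252 = 1.

1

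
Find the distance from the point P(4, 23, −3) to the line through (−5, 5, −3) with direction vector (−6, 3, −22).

Direction vector d = (−6, 3, −22).
AP = (9, 18, 0); AP·d = 0, |AP|² = 405, |d|² = 529.
distance² = |AP|² − (AP·d)²/|d|² = 405 − 0/529 = 405, so the distance is 9√5.

9√5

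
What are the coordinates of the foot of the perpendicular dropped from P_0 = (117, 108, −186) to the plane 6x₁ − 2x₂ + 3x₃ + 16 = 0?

(867/7, 740/7, -1278/7)

n = (6, −2, 3), |n|² = 49, and n·P_0 − (-16) = -56.
t = -56/49 = -8/7, so the foot is P_0 − t·n = (117, 108, −186) − (-8/7)·(6, −2, 3) = (867/7, 740/7, −1278/7).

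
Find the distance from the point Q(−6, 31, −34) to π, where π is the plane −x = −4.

Normal vector n = (−1, 0, 0), and n·(−6, 31, −34) − (−4) = 10.
|n| = √(1 + 0 + 0) = 1, so the distance is |10|/1 = 10.

10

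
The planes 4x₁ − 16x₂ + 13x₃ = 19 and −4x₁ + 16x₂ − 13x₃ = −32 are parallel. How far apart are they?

13/21

Divide the second equation by -1 to match normals: 4x₁ − 16x₂ + 13x₃ = 32.
With common normal n = (4, −16, 13) (|n| = 21), the distance is |19 − 32|/|n| = 13/21.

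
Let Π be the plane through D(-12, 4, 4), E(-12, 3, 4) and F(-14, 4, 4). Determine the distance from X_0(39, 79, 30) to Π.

26

DE = (0, -1, 0) and DF = (-2, 0, 0), so a normal is n = DE × DF = (0, 0, -2).
Then n·(39, 79, 30) - (-8) = -52.
|n| = √(0 + 0 + 4) = 2, so the distance is |-52|/2 = 26.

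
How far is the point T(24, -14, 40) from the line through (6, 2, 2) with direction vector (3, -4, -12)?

2√337

Direction vector d = (3, -4, -12).
AP = (18, -16, 38), and AP × d = (344, 330, -24).
|AP × d|² = 227812 and |d|² = 169, so the distance is √(227812/169) = √1348 = 2√337.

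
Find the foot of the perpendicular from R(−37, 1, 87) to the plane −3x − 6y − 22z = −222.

(-46, -17, 21)

n = (−3, −6, −22), |n|² = 529, and n·R − (-222) = -1587.
t = -1587/529 = -3, so the foot is R − t·n = (−37, 1, 87) − (-3)·(−3, −6, −22) = (−46, −17, 21).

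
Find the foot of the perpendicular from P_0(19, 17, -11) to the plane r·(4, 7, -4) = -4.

The perpendicular from P_0 has direction n = (4, 7, -4): r = (19, 17, -11) + λ(4, 7, -4).
Substitute into the plane: n·(P_0 + λn) = -4 gives 239 + 81λ = -4, so λ = -3.
Foot = (19, 17, -11) + (-3)·(4, 7, -4) = (7, -4, 1).

(7, -4, 1)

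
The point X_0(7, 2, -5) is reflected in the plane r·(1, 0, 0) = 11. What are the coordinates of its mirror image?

With n = (1, 0, 0), the signed offset is (n·X_0 − 11)/|n|² = -4/1 = -4.
X_0' = X_0 − 2t·n = (7, 2, -5) − (-8)·(1, 0, 0) = (15, 2, -5).

(15, 2, -5)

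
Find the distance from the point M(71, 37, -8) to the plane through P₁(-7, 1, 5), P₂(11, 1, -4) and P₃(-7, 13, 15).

P₁P₂ = (18, 0, -9) and P₁P₃ = (0, 12, 10), so a normal is n = P₁P₂ × P₁P₃ = (108, -180, 216).
Then n·(71, 37, -8) - 144 = -864.
|n| = √(11664 + 32400 + 46656) = 36√70, so the distance is |-864|/(36√70) = 24/√70.

12√70/35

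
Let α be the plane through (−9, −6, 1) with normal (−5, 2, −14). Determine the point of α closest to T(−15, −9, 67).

(-35, -1, 11)

n = (−5, 2, −14), |n|² = 225, and n·T − 19 = -900.
t = -900/225 = -4, so the foot is T − t·n = (−15, −9, 67) − (-4)·(−5, 2, −14) = (−35, −1, 11).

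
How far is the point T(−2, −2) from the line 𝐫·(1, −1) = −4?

d = |1·(-2) + (-1)·(-2) − (-4)| / √(1 + 1) = |4|/√2 = 2√2.

2√2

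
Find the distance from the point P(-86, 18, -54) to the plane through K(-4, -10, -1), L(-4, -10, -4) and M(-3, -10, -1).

KL = (0, 0, -3) and KM = (1, 0, 0), so a normal is n = KL × KM = (0, -3, 0).
d = |(-3)·18 − 30| / √(0 + 9 + 0) = |-84| / 3 = 28.

28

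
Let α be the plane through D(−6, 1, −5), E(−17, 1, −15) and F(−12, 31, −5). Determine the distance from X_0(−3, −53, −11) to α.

DE = (−11, 0, −10) and DF = (−6, 30, 0), so a normal is n = DE × DF = (300, 60, −330).
n = (300, 60, −330); n·P − (-90) = -360; |n| = 450; distance = 360/450 = 4/5.

4/5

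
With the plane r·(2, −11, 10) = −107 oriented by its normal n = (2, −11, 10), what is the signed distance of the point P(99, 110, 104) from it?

9

n·P − (-107) = 135.
|n| = 15, so the signed distance is 135/15 = 9.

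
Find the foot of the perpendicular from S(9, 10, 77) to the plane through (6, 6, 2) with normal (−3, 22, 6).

n = (−3, 22, 6), |n|² = 529, and n·S − 126 = 529.
t = 529/529 = 1, so the foot is S − t·n = (9, 10, 77) − 1·(−3, 22, 6) = (12, −12, 71).

(12, -12, 71)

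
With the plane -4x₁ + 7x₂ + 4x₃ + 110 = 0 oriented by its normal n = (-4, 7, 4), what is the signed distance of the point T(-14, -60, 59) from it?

-2

n·T − (-110) = -18.
|n| = 9, so the signed distance is -18/9 = -2.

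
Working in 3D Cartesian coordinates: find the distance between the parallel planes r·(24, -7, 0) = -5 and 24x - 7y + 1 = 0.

Both planes have normal n = (24, -7, 0), |n| = 25. Any point on the first plane is at distance |(-1) − (-5)|/|n| = 4/25 from the second.

4/25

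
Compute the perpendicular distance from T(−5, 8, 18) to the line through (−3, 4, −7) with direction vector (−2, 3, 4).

Direction vector d = (−2, 3, 4).
AP = (−2, 4, 25), and AP × d = (−59, −42, 2).
|AP × d|² = 5249 and |d|² = 29, so the distance is √(5249/29) = √181.

√181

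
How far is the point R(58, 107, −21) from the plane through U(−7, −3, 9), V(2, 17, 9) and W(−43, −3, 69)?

UV = (9, 20, 0) and UW = (−36, 0, 60), so a normal is n = UV × UW = (1200, −540, 720).
Then n·(58, 107, −21) − (−300) = −3000.
|n| = √(1440000 + 291600 + 518400) = 1500, so the distance is |-3000|/1500 = 2.

2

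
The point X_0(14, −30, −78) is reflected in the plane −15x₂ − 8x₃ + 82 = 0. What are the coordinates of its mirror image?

(14, 90, -14)

With n = (0, −15, −8), the signed offset is (n·X_0 − (-82))/|n|² = 1156/289 = 4.
X_0' = X_0 − 2t·n = (14, −30, −78) − 8·(0, −15, −8) = (14, 90, −14).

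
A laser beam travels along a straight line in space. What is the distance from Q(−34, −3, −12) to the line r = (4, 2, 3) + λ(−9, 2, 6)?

Direction vector d = (−9, 2, 6).
AP = (−38, −5, −15), and AP × d = (0, 363, −121).
|AP × d|² = 146410 and |d|² = 121, so the distance is √(146410/121) = √1210 = 11√10.

11√10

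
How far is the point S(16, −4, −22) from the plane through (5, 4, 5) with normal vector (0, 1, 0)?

8

The plane has equation n·(r − (5, 4, 5)) = 0, i.e. n·r = 4.
d = |1·(-4) − 4| / √(0 + 1 + 0) = |-8| / 1 = 8.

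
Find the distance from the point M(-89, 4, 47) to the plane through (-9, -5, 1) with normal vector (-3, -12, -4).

The plane has equation n·(r − (-9, -5, 1)) = 0, i.e. n·r = 83.
Then n·(-89, 4, 47) - 83 = -52.
|n| = √(9 + 144 + 16) = 13, so the distance is |-52|/13 = 4.

4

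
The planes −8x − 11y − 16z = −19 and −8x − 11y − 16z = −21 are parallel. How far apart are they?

2/21

Both planes have normal n = (−8, −11, −16), |n| = 21. Any point on the first plane is at distance |(-21) − (-19)|/|n| = 2/21 from the second.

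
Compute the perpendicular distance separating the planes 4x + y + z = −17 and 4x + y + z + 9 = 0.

With common normal n = (4, 1, 1) (|n| = 3√2), the distance is |(-17) − (-9)|/|n| = 8/(3√2) = 4√2/3.

4√2/3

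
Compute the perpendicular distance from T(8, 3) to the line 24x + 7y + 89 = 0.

d = |24·8 + 7·3 − (-89)| / √(576 + 49) = |302|/25 = 302/25.

302/25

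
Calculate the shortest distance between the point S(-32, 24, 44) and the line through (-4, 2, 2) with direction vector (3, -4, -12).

Direction vector d = (3, -4, -12).
AP = (-28, 22, 42), and AP × d = (-96, -210, 46).
|AP × d|² = 55432 and |d|² = 169, so the distance is √(55432/169) = √328 = 2√82.

2√82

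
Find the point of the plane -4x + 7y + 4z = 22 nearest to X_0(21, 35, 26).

(33, 14, 14)

n = (-4, 7, 4), |n|² = 81, and n·X_0 − 22 = 243.
t = 243/81 = 3, so the foot is X_0 − t·n = (21, 35, 26) − 3·(-4, 7, 4) = (33, 14, 14).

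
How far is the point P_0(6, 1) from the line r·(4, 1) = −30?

55/√17

The normal to the line is n = (4, 1) with |n| = √17.
|n·P_0 − (-30)| = |25 − (-30)| = 55, so the distance is 55/√17.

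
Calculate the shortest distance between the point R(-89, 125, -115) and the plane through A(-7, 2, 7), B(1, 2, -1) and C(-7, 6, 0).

AB = (8, 0, -8) and AC = (0, 4, -7), so a normal is n = AB × AC = (32, 56, 32).
Then n·(-89, 125, -115) - 112 = 360.
|n| = √(1024 + 3136 + 1024) = 72, so the distance is |360|/72 = 5.

5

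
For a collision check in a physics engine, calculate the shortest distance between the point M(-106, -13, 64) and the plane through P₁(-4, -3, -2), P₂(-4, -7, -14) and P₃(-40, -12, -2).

P₁P₂ = (0, -4, -12) and P₁P₃ = (-36, -9, 0), so a normal is n = P₁P₂ × P₁P₃ = (-108, 432, -144).
Then n·(-106, -13, 64) - (-576) = -2808.
|n| = √(11664 + 186624 + 20736) = 468, so the distance is |-2808|/468 = 6.

6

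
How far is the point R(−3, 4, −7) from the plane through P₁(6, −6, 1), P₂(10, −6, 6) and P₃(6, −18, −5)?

7√5/15

P₁P₂ = (4, 0, 5) and P₁P₃ = (0, −12, −6), so a normal is n = P₁P₂ × P₁P₃ = (60, 24, −48).
n = (60, 24, −48); n·P − 168 = 84; |n| = 36√5; distance = 84/(36√5) = 7/(3√5).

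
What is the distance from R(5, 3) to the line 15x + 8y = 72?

27/17

d = |15·5 + 8·3 − 72| / √(225 + 64) = |27|/17 = 27/17.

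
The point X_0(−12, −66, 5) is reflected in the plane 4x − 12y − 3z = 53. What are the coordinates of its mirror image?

With n = (4, −12, −3), the signed offset is (n·X_0 − 53)/|n|² = 676/169 = 4.
X_0' = X_0 − 2t·n = (−12, −66, 5) − 8·(4, −12, −3) = (−44, 30, 29).

(-44, 30, 29)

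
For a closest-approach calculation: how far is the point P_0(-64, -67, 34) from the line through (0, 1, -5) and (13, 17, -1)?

A direction vector is d = (13, 16, 4).
AP = (-64, -68, 39); AP·d = -1764, |AP|² = 10241, |d|² = 441.
distance² = |AP|² − (AP·d)²/|d|² = 10241 − 3111696/441 = 3185, so the distance is 7√65.

7√65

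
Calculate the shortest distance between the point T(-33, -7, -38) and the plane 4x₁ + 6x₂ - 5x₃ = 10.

6√77/77

n = (4, 6, -5); n·P − 10 = 6; |n| = √77; distance = 6/√77 = 6√77/77.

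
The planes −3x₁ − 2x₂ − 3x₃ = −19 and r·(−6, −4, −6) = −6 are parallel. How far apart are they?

16/√22

Divide the second equation by 2 to match normals: −3x₁ − 2x₂ − 3x₃ = -3.
Both planes have normal n = (−3, −2, −3), |n| = √22. Any point on the first plane is at distance |(-3) − (-19)|/|n| = 16/√22 = 8√22/11 from the second.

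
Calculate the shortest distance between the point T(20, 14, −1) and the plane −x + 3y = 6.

d = |(-1)·20 + 3·14 − 6| / √(1 + 9 + 0) = |16| / √10 = 8√10/5.

16/√10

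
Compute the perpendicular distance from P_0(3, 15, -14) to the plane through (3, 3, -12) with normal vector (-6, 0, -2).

The plane has equation n·(r − (3, 3, -12)) = 0, i.e. n·r = 6.
Then n·(3, 15, -14) - 6 = 4.
|n| = √(36 + 0 + 4) = 2√10, so the distance is |4|/(2√10) = √10/5.

2/√10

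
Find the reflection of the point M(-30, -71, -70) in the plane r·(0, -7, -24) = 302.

With n = (0, -7, -24), the signed offset is (n·M − 302)/|n|² = 1875/625 = 3.
M' = M − 2t·n = (-30, -71, -70) − 6·(0, -7, -24) = (-30, -29, 74).

(-30, -29, 74)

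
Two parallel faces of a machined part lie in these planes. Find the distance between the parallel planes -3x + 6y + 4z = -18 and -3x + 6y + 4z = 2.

20√61/61

Both planes have normal n = (-3, 6, 4), |n| = √61. Any point on the first plane is at distance |2 − (-18)|/|n| = 20/√61 = 20√61/61 from the second.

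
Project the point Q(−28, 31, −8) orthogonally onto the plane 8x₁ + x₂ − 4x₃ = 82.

(-4, 34, -20)

The perpendicular from Q has direction n = (8, 1, −4): r = (−28, 31, −8) + λ(8, 1, −4).
Substitute into the plane: n·(Q + λn) = 82 gives -161 + 81λ = 82, so λ = 3.
Foot = (−28, 31, −8) + 3·(8, 1, −4) = (−4, 34, −20).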